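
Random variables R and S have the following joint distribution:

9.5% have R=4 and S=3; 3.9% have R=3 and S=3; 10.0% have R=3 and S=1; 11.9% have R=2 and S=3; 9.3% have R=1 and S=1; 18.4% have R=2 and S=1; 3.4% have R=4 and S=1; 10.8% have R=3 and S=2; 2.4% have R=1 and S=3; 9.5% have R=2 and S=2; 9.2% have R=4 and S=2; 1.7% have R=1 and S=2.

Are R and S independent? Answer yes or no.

P(R=4) = 0.221 and P(S=1) = 0.411, so their product is 0.09083, but P(R=4, S=1) = 0.034. Since these differ, R and S are not independent.

no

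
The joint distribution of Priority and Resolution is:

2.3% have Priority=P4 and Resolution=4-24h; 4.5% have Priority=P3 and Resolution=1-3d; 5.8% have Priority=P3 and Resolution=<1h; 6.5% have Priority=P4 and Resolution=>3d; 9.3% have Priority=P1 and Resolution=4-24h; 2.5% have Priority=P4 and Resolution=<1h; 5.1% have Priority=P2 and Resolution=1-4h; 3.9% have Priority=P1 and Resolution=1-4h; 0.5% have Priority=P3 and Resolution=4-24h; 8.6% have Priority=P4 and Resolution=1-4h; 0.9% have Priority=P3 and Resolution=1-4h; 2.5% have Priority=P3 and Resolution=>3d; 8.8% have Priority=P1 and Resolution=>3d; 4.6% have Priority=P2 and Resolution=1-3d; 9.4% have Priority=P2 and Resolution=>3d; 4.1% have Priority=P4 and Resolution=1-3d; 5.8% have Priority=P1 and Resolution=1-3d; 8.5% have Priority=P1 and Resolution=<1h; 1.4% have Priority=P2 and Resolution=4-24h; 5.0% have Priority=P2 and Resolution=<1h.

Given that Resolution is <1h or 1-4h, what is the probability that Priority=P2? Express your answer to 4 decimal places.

P(Resolution=<1h) = 0.085 + 0.050 + 0.058 + 0.025 = 0.218.
P(Resolution=1-4h) = 0.039 + 0.051 + 0.009 + 0.086 = 0.185.
P(Resolution ∈ {<1h, 1-4h}) = 0.218 + 0.185 = 0.403; P(Priority=P2, Resolution ∈ {<1h, 1-4h}) = 0.050 + 0.051 = 0.101.
P(Priority=P2 | Resolution ∈ {<1h, 1-4h}) = 0.101/0.403 = 0.2506.

0.2506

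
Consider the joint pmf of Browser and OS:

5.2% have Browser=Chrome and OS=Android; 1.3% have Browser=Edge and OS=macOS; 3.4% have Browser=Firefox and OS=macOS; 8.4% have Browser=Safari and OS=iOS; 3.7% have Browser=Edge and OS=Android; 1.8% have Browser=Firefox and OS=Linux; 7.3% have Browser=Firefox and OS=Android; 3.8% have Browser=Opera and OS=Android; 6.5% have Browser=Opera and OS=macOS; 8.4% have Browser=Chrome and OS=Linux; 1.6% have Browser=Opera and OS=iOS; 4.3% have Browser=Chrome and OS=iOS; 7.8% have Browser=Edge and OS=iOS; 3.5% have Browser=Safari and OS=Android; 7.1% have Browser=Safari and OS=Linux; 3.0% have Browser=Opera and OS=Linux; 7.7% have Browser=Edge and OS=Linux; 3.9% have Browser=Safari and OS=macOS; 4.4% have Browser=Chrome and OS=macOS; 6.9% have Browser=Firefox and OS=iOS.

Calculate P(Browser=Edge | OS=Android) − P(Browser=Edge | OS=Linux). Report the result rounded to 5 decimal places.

-0.11755

P(OS=Android) = 0.052 + 0.073 + 0.035 + 0.037 + 0.038 = 0.235; P(Browser=Edge | OS=Android) = 0.037/0.235 = 0.157447.
P(OS=Linux) = 0.084 + 0.018 + 0.071 + 0.077 + 0.030 = 0.280; P(Browser=Edge | OS=Linux) = 0.077/0.280 = 0.275000.
Difference = -0.11755.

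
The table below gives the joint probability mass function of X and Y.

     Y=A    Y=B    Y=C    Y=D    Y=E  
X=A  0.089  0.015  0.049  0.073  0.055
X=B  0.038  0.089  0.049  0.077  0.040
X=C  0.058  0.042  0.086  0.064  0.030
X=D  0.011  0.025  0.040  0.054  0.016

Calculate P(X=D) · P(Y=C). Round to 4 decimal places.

P(X=D) = 0.011 + 0.025 + 0.040 + 0.054 + 0.016 = 0.146.
P(Y=C) = 0.049 + 0.049 + 0.086 + 0.040 = 0.224.
Product: 0.146 × 0.224 = 0.0327.

0.0327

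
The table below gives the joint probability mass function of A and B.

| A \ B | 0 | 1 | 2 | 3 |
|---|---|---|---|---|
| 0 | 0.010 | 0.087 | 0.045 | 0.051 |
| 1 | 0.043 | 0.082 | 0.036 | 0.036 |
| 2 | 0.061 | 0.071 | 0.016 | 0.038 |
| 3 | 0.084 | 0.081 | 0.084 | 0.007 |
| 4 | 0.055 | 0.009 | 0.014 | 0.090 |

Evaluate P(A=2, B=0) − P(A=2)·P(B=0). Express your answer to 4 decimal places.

0.0139

P(A=2) = 0.061 + 0.071 + 0.016 + 0.038 = 0.186.
P(B=0) = 0.010 + 0.043 + 0.061 + 0.084 + 0.055 = 0.253.
P(A=2, B=0) − P(A=2)P(B=0) = 0.061 − 0.186×0.253 = 0.0139.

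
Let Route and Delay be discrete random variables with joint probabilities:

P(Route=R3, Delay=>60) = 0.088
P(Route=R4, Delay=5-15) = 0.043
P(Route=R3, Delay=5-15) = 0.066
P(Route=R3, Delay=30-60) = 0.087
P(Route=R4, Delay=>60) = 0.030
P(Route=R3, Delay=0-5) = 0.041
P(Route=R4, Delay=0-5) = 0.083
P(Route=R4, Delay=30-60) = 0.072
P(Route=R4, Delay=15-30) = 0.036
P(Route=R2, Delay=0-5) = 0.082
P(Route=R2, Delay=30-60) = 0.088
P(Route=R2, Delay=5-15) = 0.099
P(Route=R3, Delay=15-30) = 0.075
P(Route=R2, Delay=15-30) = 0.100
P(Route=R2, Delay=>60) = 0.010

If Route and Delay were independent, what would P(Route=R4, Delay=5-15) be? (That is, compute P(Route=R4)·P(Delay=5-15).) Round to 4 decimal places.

P(Route=R4) = 0.083 + 0.043 + 0.036 + 0.072 + 0.030 = 0.264.
P(Delay=5-15) = 0.099 + 0.066 + 0.043 = 0.208.
Product: 0.264 × 0.208 = 0.0549.

0.0549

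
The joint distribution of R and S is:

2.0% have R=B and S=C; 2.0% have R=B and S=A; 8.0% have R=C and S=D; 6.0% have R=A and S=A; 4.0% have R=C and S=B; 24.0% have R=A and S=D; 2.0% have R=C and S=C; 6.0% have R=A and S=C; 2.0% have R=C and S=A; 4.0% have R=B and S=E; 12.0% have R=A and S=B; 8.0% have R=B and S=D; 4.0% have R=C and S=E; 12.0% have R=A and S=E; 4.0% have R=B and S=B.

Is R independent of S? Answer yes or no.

yes

Every cell satisfies P(R,S) = P(R)·P(S). For instance P(R=A) = 0.600, P(S=C) = 0.100, and 0.600×0.100 = 0.060 matches the joint entry. So R and S are independent.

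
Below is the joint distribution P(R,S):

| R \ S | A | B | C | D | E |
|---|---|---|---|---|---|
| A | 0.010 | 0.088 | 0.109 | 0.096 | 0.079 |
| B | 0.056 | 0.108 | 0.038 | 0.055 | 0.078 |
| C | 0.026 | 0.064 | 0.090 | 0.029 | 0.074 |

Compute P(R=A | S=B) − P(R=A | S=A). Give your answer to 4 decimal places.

0.2298

P(S=B) = 0.088 + 0.108 + 0.064 = 0.260; P(R=A | S=B) = 0.088/0.260 = 0.33846.
P(S=A) = 0.010 + 0.056 + 0.026 = 0.092; P(R=A | S=A) = 0.010/0.092 = 0.10870.
Difference = 0.2298.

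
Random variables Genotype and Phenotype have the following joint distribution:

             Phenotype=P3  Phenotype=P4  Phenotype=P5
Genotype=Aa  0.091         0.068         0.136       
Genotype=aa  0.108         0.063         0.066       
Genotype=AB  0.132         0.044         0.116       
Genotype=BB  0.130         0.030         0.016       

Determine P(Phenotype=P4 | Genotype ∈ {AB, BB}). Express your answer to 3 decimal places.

P(Genotype=AB) = 0.132 + 0.044 + 0.116 = 0.292.
P(Genotype=BB) = 0.130 + 0.030 + 0.016 = 0.176.
P(Genotype ∈ {AB, BB}) = 0.292 + 0.176 = 0.468; P(Phenotype=P4, Genotype ∈ {AB, BB}) = 0.044 + 0.030 = 0.074.
P(Phenotype=P4 | Genotype ∈ {AB, BB}) = 0.074/0.468 = 0.158.

0.158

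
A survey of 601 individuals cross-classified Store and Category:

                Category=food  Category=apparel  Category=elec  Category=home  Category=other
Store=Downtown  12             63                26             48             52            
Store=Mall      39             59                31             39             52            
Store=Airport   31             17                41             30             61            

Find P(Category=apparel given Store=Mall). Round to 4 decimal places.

0.2682

Total with Store=Mall: 39 + 59 + 31 + 39 + 52 = 220.
P(Category=apparel | Store=Mall) = 59/220 = 0.2682.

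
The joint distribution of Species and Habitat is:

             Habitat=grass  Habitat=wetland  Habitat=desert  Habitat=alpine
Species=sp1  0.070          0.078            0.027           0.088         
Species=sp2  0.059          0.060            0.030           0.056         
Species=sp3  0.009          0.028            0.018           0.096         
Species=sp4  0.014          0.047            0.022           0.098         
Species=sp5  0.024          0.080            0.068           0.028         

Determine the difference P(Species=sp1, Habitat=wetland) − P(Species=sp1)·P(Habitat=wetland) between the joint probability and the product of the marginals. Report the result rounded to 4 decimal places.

P(Species=sp1) = 0.070 + 0.078 + 0.027 + 0.088 = 0.263.
P(Habitat=wetland) = 0.078 + 0.060 + 0.028 + 0.047 + 0.080 = 0.293.
P(Species=sp1, Habitat=wetland) − P(Species=sp1)P(Habitat=wetland) = 0.078 − 0.263×0.293 = 0.0009.

0.0009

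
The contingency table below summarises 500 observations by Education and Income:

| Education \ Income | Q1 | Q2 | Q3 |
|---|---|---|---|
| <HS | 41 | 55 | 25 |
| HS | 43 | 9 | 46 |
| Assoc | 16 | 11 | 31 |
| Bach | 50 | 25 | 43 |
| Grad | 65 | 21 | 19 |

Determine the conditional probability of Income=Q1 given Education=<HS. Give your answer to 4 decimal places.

Total with Education=<HS: 41 + 55 + 25 = 121.
P(Income=Q1 | Education=<HS) = 41/121 = 0.3388.

0.3388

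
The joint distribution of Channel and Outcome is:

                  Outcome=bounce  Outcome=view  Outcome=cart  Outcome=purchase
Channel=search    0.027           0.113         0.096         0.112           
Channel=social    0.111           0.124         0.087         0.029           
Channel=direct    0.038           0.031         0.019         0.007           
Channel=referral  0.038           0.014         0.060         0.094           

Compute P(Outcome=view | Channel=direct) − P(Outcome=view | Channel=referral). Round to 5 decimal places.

0.25835

P(Channel=direct) = 0.038 + 0.031 + 0.019 + 0.007 = 0.095; P(Outcome=view | Channel=direct) = 0.031/0.095 = 0.326316.
P(Channel=referral) = 0.038 + 0.014 + 0.060 + 0.094 = 0.206; P(Outcome=view | Channel=referral) = 0.014/0.206 = 0.067961.
Difference = 0.25835.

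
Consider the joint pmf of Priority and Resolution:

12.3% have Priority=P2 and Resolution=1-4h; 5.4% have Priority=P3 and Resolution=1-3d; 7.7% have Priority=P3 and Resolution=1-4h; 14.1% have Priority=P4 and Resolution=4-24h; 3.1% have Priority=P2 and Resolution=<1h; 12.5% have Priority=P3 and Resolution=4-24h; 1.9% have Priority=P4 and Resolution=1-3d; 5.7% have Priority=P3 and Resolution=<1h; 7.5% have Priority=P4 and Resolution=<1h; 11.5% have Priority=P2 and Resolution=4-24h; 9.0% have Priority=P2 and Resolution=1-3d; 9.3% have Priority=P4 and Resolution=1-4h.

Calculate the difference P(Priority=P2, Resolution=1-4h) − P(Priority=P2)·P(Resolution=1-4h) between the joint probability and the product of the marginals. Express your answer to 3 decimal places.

0.018

P(Priority=P2) = 0.031 + 0.123 + 0.115 + 0.090 = 0.359.
P(Resolution=1-4h) = 0.123 + 0.077 + 0.093 = 0.293.
P(Priority=P2, Resolution=1-4h) − P(Priority=P2)P(Resolution=1-4h) = 0.123 − 0.359×0.293 = 0.018.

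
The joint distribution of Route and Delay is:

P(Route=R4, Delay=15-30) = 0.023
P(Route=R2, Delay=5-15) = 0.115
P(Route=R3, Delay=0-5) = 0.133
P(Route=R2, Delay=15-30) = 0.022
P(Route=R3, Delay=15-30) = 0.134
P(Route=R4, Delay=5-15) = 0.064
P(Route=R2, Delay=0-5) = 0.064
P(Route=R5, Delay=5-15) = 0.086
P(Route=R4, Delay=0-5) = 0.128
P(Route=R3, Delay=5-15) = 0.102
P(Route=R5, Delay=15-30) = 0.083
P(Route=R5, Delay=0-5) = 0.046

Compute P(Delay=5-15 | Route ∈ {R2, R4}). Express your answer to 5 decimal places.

P(Route=R2) = 0.064 + 0.115 + 0.022 = 0.201.
P(Route=R4) = 0.128 + 0.064 + 0.023 = 0.215.
P(Route ∈ {R2, R4}) = 0.201 + 0.215 = 0.416; P(Delay=5-15, Route ∈ {R2, R4}) = 0.115 + 0.064 = 0.179.
P(Delay=5-15 | Route ∈ {R2, R4}) = 0.179/0.416 = 0.43029.

0.43029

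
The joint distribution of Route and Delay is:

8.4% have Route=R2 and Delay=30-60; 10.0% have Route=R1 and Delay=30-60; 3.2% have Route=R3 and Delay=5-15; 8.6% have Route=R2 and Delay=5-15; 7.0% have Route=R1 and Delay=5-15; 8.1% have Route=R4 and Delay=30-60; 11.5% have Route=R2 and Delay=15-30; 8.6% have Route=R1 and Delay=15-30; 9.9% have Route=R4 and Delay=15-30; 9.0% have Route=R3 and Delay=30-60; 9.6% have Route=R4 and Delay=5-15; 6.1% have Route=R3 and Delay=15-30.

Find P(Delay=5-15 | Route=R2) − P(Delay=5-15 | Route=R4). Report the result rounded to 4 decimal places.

P(Route=R2) = 0.086 + 0.115 + 0.084 = 0.285; P(Delay=5-15 | Route=R2) = 0.086/0.285 = 0.30175.
P(Route=R4) = 0.096 + 0.099 + 0.081 = 0.276; P(Delay=5-15 | Route=R4) = 0.096/0.276 = 0.34783.
Difference = -0.0461.

-0.0461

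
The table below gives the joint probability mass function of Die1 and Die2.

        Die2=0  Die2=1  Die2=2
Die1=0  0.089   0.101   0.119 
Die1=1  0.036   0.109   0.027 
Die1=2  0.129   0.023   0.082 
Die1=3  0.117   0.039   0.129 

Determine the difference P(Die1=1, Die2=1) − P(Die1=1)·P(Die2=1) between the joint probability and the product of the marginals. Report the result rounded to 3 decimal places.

P(Die1=1) = 0.036 + 0.109 + 0.027 = 0.172.
P(Die2=1) = 0.101 + 0.109 + 0.023 + 0.039 = 0.272.
P(Die1=1, Die2=1) − P(Die1=1)P(Die2=1) = 0.109 − 0.172×0.272 = 0.062.

0.062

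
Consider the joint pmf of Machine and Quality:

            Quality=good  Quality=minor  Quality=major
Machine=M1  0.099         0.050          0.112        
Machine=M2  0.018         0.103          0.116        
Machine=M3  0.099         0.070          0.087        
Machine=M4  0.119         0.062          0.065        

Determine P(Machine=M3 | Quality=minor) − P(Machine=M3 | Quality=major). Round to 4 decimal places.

P(Quality=minor) = 0.050 + 0.103 + 0.070 + 0.062 = 0.285; P(Machine=M3 | Quality=minor) = 0.070/0.285 = 0.24561.
P(Quality=major) = 0.112 + 0.116 + 0.087 + 0.065 = 0.380; P(Machine=M3 | Quality=major) = 0.087/0.380 = 0.22895.
Difference = 0.0167.

0.0167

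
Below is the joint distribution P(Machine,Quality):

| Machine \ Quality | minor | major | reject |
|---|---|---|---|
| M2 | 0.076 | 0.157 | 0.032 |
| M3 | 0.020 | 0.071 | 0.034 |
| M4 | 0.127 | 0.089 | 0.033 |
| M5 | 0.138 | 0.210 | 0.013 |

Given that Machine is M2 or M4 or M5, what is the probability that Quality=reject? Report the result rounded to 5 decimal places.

P(Machine=M2) = 0.076 + 0.157 + 0.032 = 0.265.
P(Machine=M4) = 0.127 + 0.089 + 0.033 = 0.249.
P(Machine=M5) = 0.138 + 0.210 + 0.013 = 0.361.
P(Machine ∈ {M2, M4, M5}) = 0.265 + 0.249 + 0.361 = 0.875; P(Quality=reject, Machine ∈ {M2, M4, M5}) = 0.032 + 0.033 + 0.013 = 0.078.
P(Quality=reject | Machine ∈ {M2, M4, M5}) = 0.078/0.875 = 0.08914.

0.08914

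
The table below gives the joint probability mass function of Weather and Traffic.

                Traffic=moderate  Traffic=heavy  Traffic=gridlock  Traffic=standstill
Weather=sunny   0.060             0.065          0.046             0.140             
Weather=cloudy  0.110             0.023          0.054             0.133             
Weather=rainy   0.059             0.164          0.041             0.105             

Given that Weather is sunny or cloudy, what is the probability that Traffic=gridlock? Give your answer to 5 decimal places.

0.15848

P(Weather=sunny) = 0.060 + 0.065 + 0.046 + 0.140 = 0.311.
P(Weather=cloudy) = 0.110 + 0.023 + 0.054 + 0.133 = 0.320.
P(Weather ∈ {sunny, cloudy}) = 0.311 + 0.320 = 0.631; P(Traffic=gridlock, Weather ∈ {sunny, cloudy}) = 0.046 + 0.054 = 0.100.
P(Traffic=gridlock | Weather ∈ {sunny, cloudy}) = 0.100/0.631 = 0.15848.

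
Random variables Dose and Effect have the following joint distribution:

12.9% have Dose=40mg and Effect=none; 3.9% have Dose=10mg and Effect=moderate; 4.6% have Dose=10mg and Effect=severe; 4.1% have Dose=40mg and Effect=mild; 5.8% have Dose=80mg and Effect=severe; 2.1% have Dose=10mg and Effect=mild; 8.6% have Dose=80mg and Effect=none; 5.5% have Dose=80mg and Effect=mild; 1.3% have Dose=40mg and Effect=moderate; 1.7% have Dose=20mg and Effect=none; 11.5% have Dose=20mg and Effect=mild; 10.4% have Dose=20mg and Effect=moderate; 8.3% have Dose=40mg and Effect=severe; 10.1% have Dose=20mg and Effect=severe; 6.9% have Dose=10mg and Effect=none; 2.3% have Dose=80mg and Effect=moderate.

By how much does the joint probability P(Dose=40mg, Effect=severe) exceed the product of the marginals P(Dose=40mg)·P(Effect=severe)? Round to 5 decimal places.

P(Dose=40mg) = 0.129 + 0.041 + 0.013 + 0.083 = 0.266.
P(Effect=severe) = 0.046 + 0.101 + 0.083 + 0.058 = 0.288.
P(Dose=40mg, Effect=severe) − P(Dose=40mg)P(Effect=severe) = 0.083 − 0.266×0.288 = 0.00639.

0.00639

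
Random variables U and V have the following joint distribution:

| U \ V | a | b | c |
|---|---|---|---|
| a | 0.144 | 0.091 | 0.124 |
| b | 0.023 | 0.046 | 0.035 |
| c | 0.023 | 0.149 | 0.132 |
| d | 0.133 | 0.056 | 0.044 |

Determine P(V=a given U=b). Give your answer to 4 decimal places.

0.2212

P(U=b) = 0.023 + 0.046 + 0.035 = 0.104.
P(V=a | U=b) = 0.023/0.104 = 0.2212.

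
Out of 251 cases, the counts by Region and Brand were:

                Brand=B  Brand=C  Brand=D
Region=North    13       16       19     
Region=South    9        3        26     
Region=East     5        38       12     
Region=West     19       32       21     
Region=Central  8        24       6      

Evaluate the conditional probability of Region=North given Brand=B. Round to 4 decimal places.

Total with Brand=B: 13 + 9 + 5 + 19 + 8 = 54.
P(Region=North | Brand=B) = 13/54 = 0.2407.

0.2407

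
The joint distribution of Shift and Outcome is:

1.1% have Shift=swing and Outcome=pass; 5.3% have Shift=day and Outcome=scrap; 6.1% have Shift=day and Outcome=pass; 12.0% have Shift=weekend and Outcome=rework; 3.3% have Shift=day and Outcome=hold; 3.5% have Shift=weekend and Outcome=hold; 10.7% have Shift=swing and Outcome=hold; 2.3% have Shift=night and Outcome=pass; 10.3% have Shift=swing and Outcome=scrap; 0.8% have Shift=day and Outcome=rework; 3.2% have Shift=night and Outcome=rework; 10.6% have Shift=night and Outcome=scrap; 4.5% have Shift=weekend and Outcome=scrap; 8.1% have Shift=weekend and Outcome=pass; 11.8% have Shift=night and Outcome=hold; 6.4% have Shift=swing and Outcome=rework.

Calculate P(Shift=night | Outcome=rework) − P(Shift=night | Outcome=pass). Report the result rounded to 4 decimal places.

P(Outcome=rework) = 0.008 + 0.064 + 0.032 + 0.120 = 0.224; P(Shift=night | Outcome=rework) = 0.032/0.224 = 0.14286.
P(Outcome=pass) = 0.061 + 0.011 + 0.023 + 0.081 = 0.176; P(Shift=night | Outcome=pass) = 0.023/0.176 = 0.13068.
Difference = 0.0122.

0.0122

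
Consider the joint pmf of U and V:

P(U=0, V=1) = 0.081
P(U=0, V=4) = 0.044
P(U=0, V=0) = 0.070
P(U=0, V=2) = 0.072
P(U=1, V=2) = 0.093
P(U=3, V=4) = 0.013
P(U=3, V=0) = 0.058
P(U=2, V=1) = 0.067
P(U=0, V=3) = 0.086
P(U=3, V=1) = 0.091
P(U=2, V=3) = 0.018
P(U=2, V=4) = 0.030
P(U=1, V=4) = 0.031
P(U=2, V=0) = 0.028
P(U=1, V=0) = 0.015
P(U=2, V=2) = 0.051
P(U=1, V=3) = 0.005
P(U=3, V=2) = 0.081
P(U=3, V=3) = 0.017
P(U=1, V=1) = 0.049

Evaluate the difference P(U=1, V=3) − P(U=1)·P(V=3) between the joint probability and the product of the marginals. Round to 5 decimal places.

-0.01932

P(U=1) = 0.015 + 0.049 + 0.093 + 0.005 + 0.031 = 0.193.
P(V=3) = 0.086 + 0.005 + 0.018 + 0.017 = 0.126.
P(U=1, V=3) − P(U=1)P(V=3) = 0.005 − 0.193×0.126 = -0.01932.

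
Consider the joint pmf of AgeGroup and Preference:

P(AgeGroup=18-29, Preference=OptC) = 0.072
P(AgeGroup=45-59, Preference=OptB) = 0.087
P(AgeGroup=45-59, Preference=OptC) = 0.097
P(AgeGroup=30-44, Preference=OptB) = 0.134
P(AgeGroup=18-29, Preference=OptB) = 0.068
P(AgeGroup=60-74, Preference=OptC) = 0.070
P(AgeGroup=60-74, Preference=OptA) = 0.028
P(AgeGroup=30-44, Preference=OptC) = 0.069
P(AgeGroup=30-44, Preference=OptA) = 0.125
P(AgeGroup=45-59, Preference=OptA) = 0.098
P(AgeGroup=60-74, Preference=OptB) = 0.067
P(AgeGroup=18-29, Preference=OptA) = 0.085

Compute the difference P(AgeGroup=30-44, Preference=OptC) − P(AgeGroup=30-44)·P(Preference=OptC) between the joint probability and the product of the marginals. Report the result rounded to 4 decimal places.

P(AgeGroup=30-44) = 0.125 + 0.134 + 0.069 = 0.328.
P(Preference=OptC) = 0.072 + 0.069 + 0.097 + 0.070 = 0.308.
P(AgeGroup=30-44, Preference=OptC) − P(AgeGroup=30-44)P(Preference=OptC) = 0.069 − 0.328×0.308 = -0.0320.

-0.0320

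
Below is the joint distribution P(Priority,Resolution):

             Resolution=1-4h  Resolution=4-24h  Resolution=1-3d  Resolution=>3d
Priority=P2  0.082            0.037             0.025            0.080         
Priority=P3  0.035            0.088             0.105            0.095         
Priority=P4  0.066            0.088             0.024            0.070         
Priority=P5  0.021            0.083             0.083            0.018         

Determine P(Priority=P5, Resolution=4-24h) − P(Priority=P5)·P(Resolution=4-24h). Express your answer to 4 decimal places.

P(Priority=P5) = 0.021 + 0.083 + 0.083 + 0.018 = 0.205.
P(Resolution=4-24h) = 0.037 + 0.088 + 0.088 + 0.083 = 0.296.
P(Priority=P5, Resolution=4-24h) − P(Priority=P5)P(Resolution=4-24h) = 0.083 − 0.205×0.296 = 0.0223.

0.0223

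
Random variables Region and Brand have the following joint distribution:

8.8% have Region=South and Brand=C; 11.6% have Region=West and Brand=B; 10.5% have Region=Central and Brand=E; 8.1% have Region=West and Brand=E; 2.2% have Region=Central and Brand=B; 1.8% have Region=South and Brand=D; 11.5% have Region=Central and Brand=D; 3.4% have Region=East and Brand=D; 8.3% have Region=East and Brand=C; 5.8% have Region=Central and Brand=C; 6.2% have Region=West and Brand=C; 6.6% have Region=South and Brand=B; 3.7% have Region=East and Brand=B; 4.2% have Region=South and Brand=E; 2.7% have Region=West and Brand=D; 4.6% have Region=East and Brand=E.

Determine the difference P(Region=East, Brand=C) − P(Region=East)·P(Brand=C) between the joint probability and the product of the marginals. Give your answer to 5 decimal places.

0.02480

P(Region=East) = 0.037 + 0.083 + 0.034 + 0.046 = 0.200.
P(Brand=C) = 0.088 + 0.083 + 0.062 + 0.058 = 0.291.
P(Region=East, Brand=C) − P(Region=East)P(Brand=C) = 0.083 − 0.200×0.291 = 0.02480.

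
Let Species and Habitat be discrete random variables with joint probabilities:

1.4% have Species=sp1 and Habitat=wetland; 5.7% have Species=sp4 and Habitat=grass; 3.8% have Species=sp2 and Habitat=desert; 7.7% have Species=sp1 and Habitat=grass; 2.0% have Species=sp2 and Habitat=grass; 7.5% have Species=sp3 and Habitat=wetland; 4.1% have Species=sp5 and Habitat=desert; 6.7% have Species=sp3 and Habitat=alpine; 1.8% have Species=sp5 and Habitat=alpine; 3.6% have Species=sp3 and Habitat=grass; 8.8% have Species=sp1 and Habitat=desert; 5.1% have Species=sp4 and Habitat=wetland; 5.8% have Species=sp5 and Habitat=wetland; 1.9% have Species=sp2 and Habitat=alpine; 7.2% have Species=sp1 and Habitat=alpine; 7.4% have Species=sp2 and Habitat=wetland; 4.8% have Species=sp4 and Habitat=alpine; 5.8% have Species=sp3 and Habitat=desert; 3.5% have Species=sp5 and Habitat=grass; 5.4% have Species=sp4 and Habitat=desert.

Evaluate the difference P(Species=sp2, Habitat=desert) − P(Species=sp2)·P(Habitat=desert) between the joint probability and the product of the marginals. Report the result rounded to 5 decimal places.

-0.00413

P(Species=sp2) = 0.020 + 0.074 + 0.038 + 0.019 = 0.151.
P(Habitat=desert) = 0.088 + 0.038 + 0.058 + 0.054 + 0.041 = 0.279.
P(Species=sp2, Habitat=desert) − P(Species=sp2)P(Habitat=desert) = 0.038 − 0.151×0.279 = -0.00413.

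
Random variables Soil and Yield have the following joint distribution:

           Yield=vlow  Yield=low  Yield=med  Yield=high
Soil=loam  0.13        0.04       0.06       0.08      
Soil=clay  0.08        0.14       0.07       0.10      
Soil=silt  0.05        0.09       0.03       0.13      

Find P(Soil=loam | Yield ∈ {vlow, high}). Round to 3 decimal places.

0.368

P(Yield=vlow) = 0.13 + 0.08 + 0.05 = 0.26.
P(Yield=high) = 0.08 + 0.10 + 0.13 = 0.31.
P(Yield ∈ {vlow, high}) = 0.26 + 0.31 = 0.57; P(Soil=loam, Yield ∈ {vlow, high}) = 0.13 + 0.08 = 0.21.
P(Soil=loam | Yield ∈ {vlow, high}) = 0.21/0.57 = 0.368.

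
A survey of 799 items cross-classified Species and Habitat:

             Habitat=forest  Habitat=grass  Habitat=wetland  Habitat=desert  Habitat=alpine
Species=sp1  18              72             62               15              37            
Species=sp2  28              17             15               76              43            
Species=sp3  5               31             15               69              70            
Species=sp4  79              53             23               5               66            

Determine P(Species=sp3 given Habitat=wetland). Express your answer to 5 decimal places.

0.13043

Total with Habitat=wetland: 62 + 15 + 15 + 23 = 115.
P(Species=sp3 | Habitat=wetland) = 15/115 = 0.13043.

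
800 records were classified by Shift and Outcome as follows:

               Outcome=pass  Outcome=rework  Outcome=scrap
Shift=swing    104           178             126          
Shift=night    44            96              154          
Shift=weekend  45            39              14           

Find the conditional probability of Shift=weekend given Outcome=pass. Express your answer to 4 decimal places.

0.2332

Total with Outcome=pass: 104 + 44 + 45 = 193.
P(Shift=weekend | Outcome=pass) = 45/193 = 0.2332.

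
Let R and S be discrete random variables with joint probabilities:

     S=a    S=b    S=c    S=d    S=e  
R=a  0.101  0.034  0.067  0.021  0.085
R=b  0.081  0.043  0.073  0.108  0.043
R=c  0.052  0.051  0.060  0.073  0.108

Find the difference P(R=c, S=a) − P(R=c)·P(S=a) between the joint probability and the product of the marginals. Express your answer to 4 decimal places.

-0.0285

P(R=c) = 0.052 + 0.051 + 0.060 + 0.073 + 0.108 = 0.344.
P(S=a) = 0.101 + 0.081 + 0.052 = 0.234.
P(R=c, S=a) − P(R=c)P(S=a) = 0.052 − 0.344×0.234 = -0.0285.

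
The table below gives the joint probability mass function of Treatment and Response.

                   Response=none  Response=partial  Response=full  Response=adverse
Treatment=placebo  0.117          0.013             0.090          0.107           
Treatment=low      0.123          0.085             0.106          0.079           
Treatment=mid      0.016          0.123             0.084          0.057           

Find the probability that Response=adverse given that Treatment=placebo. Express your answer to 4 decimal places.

P(Treatment=placebo) = 0.117 + 0.013 + 0.090 + 0.107 = 0.327.
P(Response=adverse | Treatment=placebo) = 0.107/0.327 = 0.3272.

0.3272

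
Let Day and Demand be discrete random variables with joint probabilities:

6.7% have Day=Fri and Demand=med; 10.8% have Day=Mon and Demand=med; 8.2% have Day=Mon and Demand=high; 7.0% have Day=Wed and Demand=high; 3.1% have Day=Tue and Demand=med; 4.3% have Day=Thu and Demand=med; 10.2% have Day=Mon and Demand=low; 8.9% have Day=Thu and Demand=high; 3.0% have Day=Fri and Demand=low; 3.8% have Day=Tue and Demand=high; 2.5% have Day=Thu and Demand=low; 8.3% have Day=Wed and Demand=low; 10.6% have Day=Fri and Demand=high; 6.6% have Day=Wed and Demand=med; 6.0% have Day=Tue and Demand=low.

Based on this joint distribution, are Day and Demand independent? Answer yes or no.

no

P(Day=Fri) = 0.203 and P(Demand=low) = 0.300, so their product is 0.06090, but P(Day=Fri, Demand=low) = 0.030. Since these differ, Day and Demand are not independent.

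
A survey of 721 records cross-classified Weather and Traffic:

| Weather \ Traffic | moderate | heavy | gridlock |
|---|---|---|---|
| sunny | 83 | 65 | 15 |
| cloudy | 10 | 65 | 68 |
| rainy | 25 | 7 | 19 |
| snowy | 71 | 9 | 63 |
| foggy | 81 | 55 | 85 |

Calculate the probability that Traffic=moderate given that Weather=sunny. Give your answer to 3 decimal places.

0.509

Total with Weather=sunny: 83 + 65 + 15 = 163.
P(Traffic=moderate | Weather=sunny) = 83/163 = 0.509.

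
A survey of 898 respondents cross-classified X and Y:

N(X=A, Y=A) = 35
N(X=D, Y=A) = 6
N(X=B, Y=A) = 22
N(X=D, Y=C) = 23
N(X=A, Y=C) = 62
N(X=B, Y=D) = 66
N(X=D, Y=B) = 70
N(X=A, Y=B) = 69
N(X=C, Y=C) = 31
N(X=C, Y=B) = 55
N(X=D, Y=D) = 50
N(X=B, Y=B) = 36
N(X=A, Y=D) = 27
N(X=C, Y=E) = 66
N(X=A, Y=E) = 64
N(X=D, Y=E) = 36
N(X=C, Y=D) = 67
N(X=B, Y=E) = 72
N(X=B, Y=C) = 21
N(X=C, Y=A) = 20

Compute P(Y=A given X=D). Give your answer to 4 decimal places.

Total with X=D: 6 + 70 + 23 + 50 + 36 = 185.
P(Y=A | X=D) = 6/185 = 0.0324.

0.0324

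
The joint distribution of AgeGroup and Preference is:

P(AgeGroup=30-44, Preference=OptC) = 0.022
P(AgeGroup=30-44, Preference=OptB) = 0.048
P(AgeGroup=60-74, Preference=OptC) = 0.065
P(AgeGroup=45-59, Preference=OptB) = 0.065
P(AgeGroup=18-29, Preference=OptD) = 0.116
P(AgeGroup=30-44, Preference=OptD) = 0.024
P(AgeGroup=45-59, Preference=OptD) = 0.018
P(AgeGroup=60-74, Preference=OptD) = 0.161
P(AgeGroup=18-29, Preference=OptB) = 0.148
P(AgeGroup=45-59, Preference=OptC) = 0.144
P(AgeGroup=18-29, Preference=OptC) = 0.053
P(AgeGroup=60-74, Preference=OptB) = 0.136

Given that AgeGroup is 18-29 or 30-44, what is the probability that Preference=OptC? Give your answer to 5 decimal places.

0.18248

P(AgeGroup=18-29) = 0.148 + 0.053 + 0.116 = 0.317.
P(AgeGroup=30-44) = 0.048 + 0.022 + 0.024 = 0.094.
P(AgeGroup ∈ {18-29, 30-44}) = 0.317 + 0.094 = 0.411; P(Preference=OptC, AgeGroup ∈ {18-29, 30-44}) = 0.053 + 0.022 = 0.075.
P(Preference=OptC | AgeGroup ∈ {18-29, 30-44}) = 0.075/0.411 = 0.18248.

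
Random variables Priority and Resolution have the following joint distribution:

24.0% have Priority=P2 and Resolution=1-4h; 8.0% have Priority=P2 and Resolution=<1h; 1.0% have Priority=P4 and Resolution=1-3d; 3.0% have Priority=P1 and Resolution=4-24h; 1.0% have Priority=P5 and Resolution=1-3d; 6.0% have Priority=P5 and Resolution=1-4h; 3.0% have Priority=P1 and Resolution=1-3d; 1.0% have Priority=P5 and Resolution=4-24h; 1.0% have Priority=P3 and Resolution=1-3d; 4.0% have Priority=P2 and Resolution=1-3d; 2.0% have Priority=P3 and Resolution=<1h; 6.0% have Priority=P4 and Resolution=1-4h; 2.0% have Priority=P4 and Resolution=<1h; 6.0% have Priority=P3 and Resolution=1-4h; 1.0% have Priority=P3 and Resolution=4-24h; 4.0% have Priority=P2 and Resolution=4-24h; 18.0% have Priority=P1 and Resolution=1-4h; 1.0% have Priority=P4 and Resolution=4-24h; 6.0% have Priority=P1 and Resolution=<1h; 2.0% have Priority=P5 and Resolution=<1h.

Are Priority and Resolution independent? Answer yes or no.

yes

Every cell satisfies P(Priority,Resolution) = P(Priority)·P(Resolution). For instance P(Priority=P5) = 0.100, P(Resolution=1-4h) = 0.600, and 0.100×0.600 = 0.060 matches the joint entry. So Priority and Resolution are independent.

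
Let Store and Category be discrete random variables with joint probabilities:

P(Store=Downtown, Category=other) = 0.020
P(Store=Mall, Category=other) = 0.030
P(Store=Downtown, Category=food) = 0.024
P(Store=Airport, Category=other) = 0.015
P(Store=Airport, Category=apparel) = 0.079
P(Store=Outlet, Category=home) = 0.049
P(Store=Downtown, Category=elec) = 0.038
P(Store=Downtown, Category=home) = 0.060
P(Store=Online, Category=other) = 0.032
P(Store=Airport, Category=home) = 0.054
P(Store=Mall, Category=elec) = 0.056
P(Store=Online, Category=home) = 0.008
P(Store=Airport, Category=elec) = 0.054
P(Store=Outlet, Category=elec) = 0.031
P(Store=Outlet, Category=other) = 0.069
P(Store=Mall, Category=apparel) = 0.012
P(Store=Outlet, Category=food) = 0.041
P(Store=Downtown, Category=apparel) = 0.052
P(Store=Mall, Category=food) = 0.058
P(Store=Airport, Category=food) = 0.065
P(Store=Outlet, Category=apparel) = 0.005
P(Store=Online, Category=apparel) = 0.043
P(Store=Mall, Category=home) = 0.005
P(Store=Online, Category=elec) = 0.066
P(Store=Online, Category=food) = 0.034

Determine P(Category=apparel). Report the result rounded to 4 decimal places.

0.1910

P(Category=apparel) = 0.052 + 0.012 + 0.079 + 0.005 + 0.043 = 0.191.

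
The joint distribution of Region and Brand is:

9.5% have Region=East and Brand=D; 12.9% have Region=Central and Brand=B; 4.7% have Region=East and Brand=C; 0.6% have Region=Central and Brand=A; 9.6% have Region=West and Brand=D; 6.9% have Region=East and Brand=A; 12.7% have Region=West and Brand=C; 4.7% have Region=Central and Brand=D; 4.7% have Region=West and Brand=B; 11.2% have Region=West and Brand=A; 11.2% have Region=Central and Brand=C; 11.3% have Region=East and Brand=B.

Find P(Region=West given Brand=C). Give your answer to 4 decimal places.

P(Brand=C) = 0.047 + 0.127 + 0.112 = 0.286.
P(Region=West | Brand=C) = 0.127/0.286 = 0.4441.

0.4441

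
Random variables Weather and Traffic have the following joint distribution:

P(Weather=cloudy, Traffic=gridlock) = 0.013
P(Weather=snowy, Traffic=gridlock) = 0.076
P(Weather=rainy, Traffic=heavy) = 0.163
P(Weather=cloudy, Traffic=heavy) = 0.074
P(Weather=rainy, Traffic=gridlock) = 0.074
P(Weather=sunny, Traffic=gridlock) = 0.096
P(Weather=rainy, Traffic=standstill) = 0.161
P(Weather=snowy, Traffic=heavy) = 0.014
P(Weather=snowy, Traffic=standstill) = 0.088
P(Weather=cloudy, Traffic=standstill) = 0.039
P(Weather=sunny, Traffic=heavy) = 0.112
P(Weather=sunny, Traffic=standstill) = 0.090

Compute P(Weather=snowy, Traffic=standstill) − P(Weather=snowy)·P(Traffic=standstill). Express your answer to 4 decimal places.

0.0207

P(Weather=snowy) = 0.014 + 0.076 + 0.088 = 0.178.
P(Traffic=standstill) = 0.090 + 0.039 + 0.161 + 0.088 = 0.378.
P(Weather=snowy, Traffic=standstill) − P(Weather=snowy)P(Traffic=standstill) = 0.088 − 0.178×0.378 = 0.0207.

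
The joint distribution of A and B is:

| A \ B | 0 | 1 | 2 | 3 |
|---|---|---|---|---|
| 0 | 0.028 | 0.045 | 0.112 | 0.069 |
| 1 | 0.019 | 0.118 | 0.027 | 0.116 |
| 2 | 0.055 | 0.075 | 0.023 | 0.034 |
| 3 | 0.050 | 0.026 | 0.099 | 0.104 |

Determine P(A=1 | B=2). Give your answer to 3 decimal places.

P(B=2) = 0.112 + 0.027 + 0.023 + 0.099 = 0.261.
P(A=1 | B=2) = 0.027/0.261 = 0.103.

0.103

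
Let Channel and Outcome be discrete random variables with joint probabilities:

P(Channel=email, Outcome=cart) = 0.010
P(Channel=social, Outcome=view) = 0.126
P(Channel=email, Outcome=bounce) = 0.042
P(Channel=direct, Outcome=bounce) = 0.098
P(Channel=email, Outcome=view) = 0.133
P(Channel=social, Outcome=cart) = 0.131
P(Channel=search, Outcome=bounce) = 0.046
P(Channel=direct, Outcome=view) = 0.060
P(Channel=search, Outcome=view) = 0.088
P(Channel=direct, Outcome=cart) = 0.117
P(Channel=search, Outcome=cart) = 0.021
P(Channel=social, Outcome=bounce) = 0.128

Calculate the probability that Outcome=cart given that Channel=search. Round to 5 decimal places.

0.13548

P(Channel=search) = 0.046 + 0.088 + 0.021 = 0.155.
P(Outcome=cart | Channel=search) = 0.021/0.155 = 0.13548.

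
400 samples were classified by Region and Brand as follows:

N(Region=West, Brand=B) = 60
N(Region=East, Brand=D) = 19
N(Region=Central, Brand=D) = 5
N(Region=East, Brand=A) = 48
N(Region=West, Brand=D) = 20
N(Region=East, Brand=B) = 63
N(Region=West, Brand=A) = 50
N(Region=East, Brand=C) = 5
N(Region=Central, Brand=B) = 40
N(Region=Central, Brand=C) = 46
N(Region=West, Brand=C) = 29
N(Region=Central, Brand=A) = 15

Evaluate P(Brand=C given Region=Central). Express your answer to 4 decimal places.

0.4340

Total with Region=Central: 15 + 40 + 46 + 5 = 106.
P(Brand=C | Region=Central) = 46/106 = 0.4340.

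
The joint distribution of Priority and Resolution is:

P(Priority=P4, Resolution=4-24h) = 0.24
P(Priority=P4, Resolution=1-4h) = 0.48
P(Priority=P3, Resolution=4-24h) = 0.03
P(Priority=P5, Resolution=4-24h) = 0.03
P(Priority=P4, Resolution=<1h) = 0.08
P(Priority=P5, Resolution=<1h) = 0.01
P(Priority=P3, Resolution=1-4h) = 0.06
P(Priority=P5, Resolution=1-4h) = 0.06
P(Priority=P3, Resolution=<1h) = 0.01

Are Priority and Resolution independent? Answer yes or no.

Every cell satisfies P(Priority,Resolution) = P(Priority)·P(Resolution). For instance P(Priority=P5) = 0.10, P(Resolution=<1h) = 0.10, and 0.10×0.10 = 0.01 matches the joint entry. So Priority and Resolution are independent.

yes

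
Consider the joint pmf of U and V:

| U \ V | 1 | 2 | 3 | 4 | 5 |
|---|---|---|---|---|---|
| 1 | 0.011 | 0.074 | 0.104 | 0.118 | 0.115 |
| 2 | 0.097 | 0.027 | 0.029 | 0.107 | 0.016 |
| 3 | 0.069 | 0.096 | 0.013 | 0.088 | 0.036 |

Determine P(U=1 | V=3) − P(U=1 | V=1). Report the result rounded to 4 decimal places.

P(V=3) = 0.104 + 0.029 + 0.013 = 0.146; P(U=1 | V=3) = 0.104/0.146 = 0.71233.
P(V=1) = 0.011 + 0.097 + 0.069 = 0.177; P(U=1 | V=1) = 0.011/0.177 = 0.06215.
Difference = 0.6502.

0.6502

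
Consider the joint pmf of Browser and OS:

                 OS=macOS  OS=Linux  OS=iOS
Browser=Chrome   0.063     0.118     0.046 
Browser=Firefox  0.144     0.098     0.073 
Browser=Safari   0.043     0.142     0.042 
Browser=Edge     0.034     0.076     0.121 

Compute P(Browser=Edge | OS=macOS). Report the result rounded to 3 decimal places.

P(OS=macOS) = 0.063 + 0.144 + 0.043 + 0.034 = 0.284.
P(Browser=Edge | OS=macOS) = 0.034/0.284 = 0.120.

0.120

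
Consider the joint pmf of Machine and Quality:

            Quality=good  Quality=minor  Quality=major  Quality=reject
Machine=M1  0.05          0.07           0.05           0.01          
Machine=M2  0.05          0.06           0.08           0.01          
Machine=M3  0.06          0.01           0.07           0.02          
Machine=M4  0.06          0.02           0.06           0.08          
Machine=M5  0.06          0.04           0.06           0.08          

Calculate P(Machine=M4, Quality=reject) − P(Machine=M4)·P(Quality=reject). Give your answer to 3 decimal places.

0.036

P(Machine=M4) = 0.06 + 0.02 + 0.06 + 0.08 = 0.22.
P(Quality=reject) = 0.01 + 0.01 + 0.02 + 0.08 + 0.08 = 0.20.
P(Machine=M4, Quality=reject) − P(Machine=M4)P(Quality=reject) = 0.08 − 0.22×0.20 = 0.036.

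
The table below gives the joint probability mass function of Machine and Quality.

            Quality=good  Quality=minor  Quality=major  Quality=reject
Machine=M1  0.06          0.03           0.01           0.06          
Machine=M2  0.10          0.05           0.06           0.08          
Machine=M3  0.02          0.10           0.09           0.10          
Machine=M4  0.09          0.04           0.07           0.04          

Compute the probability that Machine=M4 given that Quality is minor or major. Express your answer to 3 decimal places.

P(Quality=minor) = 0.03 + 0.05 + 0.10 + 0.04 = 0.22.
P(Quality=major) = 0.01 + 0.06 + 0.09 + 0.07 = 0.23.
P(Quality ∈ {minor, major}) = 0.22 + 0.23 = 0.45; P(Machine=M4, Quality ∈ {minor, major}) = 0.04 + 0.07 = 0.11.
P(Machine=M4 | Quality ∈ {minor, major}) = 0.11/0.45 = 0.244.

0.244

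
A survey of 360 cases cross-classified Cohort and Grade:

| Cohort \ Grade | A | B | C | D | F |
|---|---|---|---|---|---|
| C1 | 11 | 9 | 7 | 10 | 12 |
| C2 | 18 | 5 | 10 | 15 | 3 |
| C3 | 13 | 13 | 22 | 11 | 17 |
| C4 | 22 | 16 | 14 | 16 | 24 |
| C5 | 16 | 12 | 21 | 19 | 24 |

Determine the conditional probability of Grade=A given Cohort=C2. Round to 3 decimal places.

Total with Cohort=C2: 18 + 5 + 10 + 15 + 3 = 51.
P(Grade=A | Cohort=C2) = 18/51 = 0.353.

0.353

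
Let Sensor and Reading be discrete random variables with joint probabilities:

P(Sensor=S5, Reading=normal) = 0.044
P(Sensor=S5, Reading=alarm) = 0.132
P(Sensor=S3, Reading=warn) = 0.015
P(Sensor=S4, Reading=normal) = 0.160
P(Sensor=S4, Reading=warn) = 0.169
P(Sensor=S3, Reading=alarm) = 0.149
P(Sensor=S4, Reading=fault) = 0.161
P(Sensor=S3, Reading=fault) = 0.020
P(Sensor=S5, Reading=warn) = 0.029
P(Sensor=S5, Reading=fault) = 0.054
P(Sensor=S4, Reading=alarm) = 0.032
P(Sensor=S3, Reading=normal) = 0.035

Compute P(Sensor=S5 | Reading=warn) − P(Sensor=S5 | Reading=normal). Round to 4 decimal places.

P(Reading=warn) = 0.015 + 0.169 + 0.029 = 0.213; P(Sensor=S5 | Reading=warn) = 0.029/0.213 = 0.13615.
P(Reading=normal) = 0.035 + 0.160 + 0.044 = 0.239; P(Sensor=S5 | Reading=normal) = 0.044/0.239 = 0.18410.
Difference = -0.0480.

-0.0480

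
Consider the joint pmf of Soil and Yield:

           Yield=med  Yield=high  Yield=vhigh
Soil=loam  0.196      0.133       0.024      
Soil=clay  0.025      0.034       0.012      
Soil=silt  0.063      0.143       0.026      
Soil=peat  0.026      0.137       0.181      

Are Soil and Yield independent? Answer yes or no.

no

P(Soil=peat) = 0.344 and P(Yield=vhigh) = 0.243, so their product is 0.08359, but P(Soil=peat, Yield=vhigh) = 0.181. Since these differ, Soil and Yield are not independent.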